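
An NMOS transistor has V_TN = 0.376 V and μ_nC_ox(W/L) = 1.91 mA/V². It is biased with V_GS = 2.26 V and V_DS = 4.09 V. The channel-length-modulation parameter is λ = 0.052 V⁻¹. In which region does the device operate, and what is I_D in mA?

Saturation; I_D = 4.11 mA

V_ov = V_GS − V_TN = 2.26 − 0.376 = 1.88 V.
Since V_DS = 4.09 V ≥ V_ov = 1.88 V, the device is in saturation.
I_D = ½ k_n V_ov² (1 + λ V_DS) = 0.5 × 1.91 × 1.88² × (1 + 0.052 × 4.09) = 4.11 mA.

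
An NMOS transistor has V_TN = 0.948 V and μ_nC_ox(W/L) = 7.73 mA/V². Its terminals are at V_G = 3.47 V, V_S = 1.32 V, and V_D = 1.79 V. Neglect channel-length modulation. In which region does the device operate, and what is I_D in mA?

Triode; I_D = 3.51 mA

V_GS = V_G − V_S = 3.47 − 1.32 = 2.15 V; V_DS = V_D − V_S = 1.79 − 1.32 = 0.47 V.
V_ov = V_GS − V_TN = 2.15 − 0.948 = 1.2 V.
Since V_DS = 0.47 V < V_ov = 1.2 V, the device is in the triode region.
I_D = k_n [V_ov · V_DS − ½ V_DS²] = 7.73 × [1.2 × 0.47 − 0.5 × 0.47²] = 3.51 mA.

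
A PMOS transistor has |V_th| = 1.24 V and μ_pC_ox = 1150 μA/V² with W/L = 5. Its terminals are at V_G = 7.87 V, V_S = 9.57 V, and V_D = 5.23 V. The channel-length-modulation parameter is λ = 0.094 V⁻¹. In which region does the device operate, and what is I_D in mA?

V_SG = V_S − V_G = 9.57 − 7.87 = 1.7 V; V_SD = V_S − V_D = 9.57 − 5.23 = 4.34 V.
k_p = μ_pC_ox · (W/L) = 5.75 mA/V².
V_ov = V_SG − |V_th| = 1.7 − 1.24 = 0.46 V.
Since V_SD = 4.34 V ≥ V_ov = 0.46 V, the device is in saturation.
I_D = ½ k_p V_ov² (1 + λ V_SD) = 0.5 × 5.75 × 0.46² × (1 + 0.094 × 4.34) = 0.857 mA.

Saturation; I_D = 0.857 mA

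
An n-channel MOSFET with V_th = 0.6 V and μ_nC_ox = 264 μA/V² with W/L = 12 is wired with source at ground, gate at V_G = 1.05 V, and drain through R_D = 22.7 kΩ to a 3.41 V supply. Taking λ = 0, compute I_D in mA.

V_GS = V_G = 1.05 V, so V_ov = 1.05 − 0.6 = 0.45 V.
k_n = μ_nC_ox · (W/L) = 3.168 mA/V².
Assume saturation: I_D = ½ k_n V_ov² = 0.5 × 3.168 × 0.45² = 0.321 mA, giving V_DS = V_DD − I_D R_D = 3.41 − 0.321 × 22.7 = -3.87 V.
But -3.87 V < V_ov = 0.45 V, so the device is actually in triode.
In triode I_D = k_n[V_ov V_DS − ½ V_DS²] and I_D = (V_DD − V_DS)/R_D. Equating: 36 V_DS² − 33.36 V_DS + 3.41 = 0, giving V_DS = 0.117 V (the root below V_ov).
I_D = (3.41 − 0.117) / 22.7 = 0.145 mA.

I_D = 0.145 mA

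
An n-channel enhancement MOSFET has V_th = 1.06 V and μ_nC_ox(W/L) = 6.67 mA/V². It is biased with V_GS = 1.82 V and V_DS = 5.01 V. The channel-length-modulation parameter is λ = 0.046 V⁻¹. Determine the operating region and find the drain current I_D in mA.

V_ov = V_GS − V_th = 1.82 − 1.06 = 0.76 V.
Since V_DS = 5.01 V ≥ V_ov = 0.76 V, the device is in saturation.
I_D = ½ k_n V_ov² (1 + λ V_DS) = 0.5 × 6.67 × 0.76² × (1 + 0.046 × 5.01) = 2.37 mA.

Saturation; I_D = 2.37 mA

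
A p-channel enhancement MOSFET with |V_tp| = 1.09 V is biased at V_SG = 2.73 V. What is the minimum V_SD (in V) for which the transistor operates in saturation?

The boundary between triode and saturation is V_SD = V_SG − |V_tp| = V_ov.
V_ov = 2.73 − 1.09 = 1.64 V.

V_SD,sat = 1.64 V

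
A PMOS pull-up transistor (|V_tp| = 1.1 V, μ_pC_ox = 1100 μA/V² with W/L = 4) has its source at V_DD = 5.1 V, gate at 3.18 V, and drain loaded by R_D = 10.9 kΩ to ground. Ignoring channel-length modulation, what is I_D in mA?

I_D = 0.455 mA

V_SG = V_DD − V_G = 5.1 − 3.18 = 1.92 V, so V_ov = 1.92 − 1.1 = 0.82 V.
k_p = μ_pC_ox · (W/L) = 4.4 mA/V².
Assume saturation: I_D = ½ k_p V_ov² = 0.5 × 4.4 × 0.82² = 1.48 mA, giving V_SD = V_DD − I_D R_D = 5.1 − 1.48 × 10.9 = -11 V.
But -11 V < V_ov = 0.82 V, so the device is actually in triode.
In triode I_D = k_p[V_ov V_SD − ½ V_SD²] and I_D = (V_DD − V_SD)/R_D. Equating: 24 V_SD² − 40.33 V_SD + 5.1 = 0, giving V_SD = 0.138 V (the root below V_ov).
I_D = (5.1 − 0.138) / 10.9 = 0.455 mA.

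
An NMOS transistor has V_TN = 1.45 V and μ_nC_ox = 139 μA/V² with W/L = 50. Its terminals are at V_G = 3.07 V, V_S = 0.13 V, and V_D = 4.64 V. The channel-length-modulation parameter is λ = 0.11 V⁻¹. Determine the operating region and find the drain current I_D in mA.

V_GS = V_G − V_S = 3.07 − 0.13 = 2.94 V; V_DS = V_D − V_S = 4.64 − 0.13 = 4.51 V.
k_n = μ_nC_ox · (W/L) = 6.95 mA/V².
V_ov = V_GS − V_TN = 2.94 − 1.45 = 1.49 V.
Since V_DS = 4.51 V ≥ V_ov = 1.49 V, the device is in saturation.
I_D = ½ k_n V_ov² (1 + λ V_DS) = 0.5 × 6.95 × 1.49² × (1 + 0.11 × 4.51) = 11.5 mA.

Saturation; I_D = 11.5 mA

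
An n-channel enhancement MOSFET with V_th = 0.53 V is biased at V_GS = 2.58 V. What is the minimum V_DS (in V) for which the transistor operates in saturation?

V_DS,sat = 2.05 V

The boundary between triode and saturation is V_DS = V_GS − V_th = V_ov.
V_ov = 2.58 − 0.53 = 2.05 V.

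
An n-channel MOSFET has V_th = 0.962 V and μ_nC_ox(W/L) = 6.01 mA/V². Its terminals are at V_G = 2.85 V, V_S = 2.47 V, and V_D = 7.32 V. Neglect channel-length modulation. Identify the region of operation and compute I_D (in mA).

V_GS = V_G − V_S = 2.85 − 2.47 = 0.38 V; V_DS = V_D − V_S = 7.32 − 2.47 = 4.85 V.
V_GS = 0.38 V < V_th = 0.962 V, so the transistor is in cutoff.

Cutoff; I_D = 0 mA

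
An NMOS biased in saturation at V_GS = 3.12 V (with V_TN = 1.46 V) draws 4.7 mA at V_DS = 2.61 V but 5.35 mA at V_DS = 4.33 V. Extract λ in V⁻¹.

With V_GS fixed, I_D ∝ (1 + λ V_DS) in saturation, so I_D2/I_D1 = (1 + λ V_DS2)/(1 + λ V_DS1).
5.35/4.7 = 1.138 = (1 + 4.33 λ)/(1 + 2.61 λ).
Solving: λ (I_D1 V_DS2 − I_D2 V_DS1) = I_D2 − I_D1, so λ = (5.35 − 4.7) / (4.7 × 4.33 − 5.35 × 2.61) = 0.65 / 6.39 = 0.102 V⁻¹.

λ = 0.102 V⁻¹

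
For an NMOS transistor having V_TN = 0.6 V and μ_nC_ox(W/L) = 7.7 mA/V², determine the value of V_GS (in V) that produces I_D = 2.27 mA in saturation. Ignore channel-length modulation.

In saturation I_D = ½ k_n (V_GS − V_TN)², so V_GS − V_TN = √(2 I_D / k_n) = √(2 × 2.27 / 7.7) = 0.768 V.
V_GS = 0.6 + 0.768 = 1.37 V.

V_GS = 1.37 V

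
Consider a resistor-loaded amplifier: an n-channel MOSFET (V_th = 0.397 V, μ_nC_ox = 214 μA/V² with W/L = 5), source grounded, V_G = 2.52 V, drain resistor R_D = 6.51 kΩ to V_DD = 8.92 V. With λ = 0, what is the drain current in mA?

V_GS = V_G = 2.52 V, so V_ov = 2.52 − 0.397 = 2.12 V.
k_n = μ_nC_ox · (W/L) = 1.07 mA/V².
Assume saturation: I_D = ½ k_n V_ov² = 0.5 × 1.07 × 2.12² = 2.41 mA, giving V_DS = V_DD − I_D R_D = 8.92 − 2.41 × 6.51 = -6.78 V.
But -6.78 V < V_ov = 2.12 V, so the device is actually in triode.
In triode I_D = k_n[V_ov V_DS − ½ V_DS²] and I_D = (V_DD − V_DS)/R_D. Equating: 3.48 V_DS² − 15.79 V_DS + 8.92 = 0, giving V_DS = 0.662 V (the root below V_ov).
I_D = (8.92 − 0.662) / 6.51 = 1.27 mA.

I_D = 1.27 mA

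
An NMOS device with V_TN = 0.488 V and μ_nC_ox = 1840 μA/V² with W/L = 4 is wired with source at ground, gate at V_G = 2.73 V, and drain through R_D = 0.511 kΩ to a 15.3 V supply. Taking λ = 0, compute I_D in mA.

V_GS = V_G = 2.73 V, so V_ov = 2.73 − 0.488 = 2.24 V.
k_n = μ_nC_ox · (W/L) = 7.36 mA/V².
Assume saturation: I_D = ½ k_n V_ov² = 0.5 × 7.36 × 2.24² = 18.5 mA, giving V_DS = V_DD − I_D R_D = 15.3 − 18.5 × 0.511 = 5.85 V.
V_DS = 5.85 V ≥ V_ov = 2.24 V, confirming saturation.

I_D = 18.5 mA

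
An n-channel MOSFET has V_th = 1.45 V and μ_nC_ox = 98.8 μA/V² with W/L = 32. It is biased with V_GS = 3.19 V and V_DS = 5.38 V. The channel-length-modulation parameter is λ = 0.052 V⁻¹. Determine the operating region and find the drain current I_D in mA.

k_n = μ_nC_ox · (W/L) = 3.162 mA/V².
V_ov = V_GS − V_th = 3.19 − 1.45 = 1.74 V.
Since V_DS = 5.38 V ≥ V_ov = 1.74 V, the device is in saturation.
I_D = ½ k_n V_ov² (1 + λ V_DS) = 0.5 × 3.162 × 1.74² × (1 + 0.052 × 5.38) = 6.12 mA.

Saturation; I_D = 6.12 mA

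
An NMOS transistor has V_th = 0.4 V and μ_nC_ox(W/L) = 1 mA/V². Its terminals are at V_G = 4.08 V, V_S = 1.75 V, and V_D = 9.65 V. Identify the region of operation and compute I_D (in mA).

Saturation; I_D = 1.86 mA

V_GS = V_G − V_S = 4.08 − 1.75 = 2.33 V; V_DS = V_D − V_S = 9.65 − 1.75 = 7.9 V.
V_ov = V_GS − V_th = 2.33 − 0.4 = 1.93 V.
Since V_DS = 7.9 V ≥ V_ov = 1.93 V, the device is in saturation.
I_D = ½ k_n V_ov² = 0.5 × 1 × 1.93² = 1.86 mA.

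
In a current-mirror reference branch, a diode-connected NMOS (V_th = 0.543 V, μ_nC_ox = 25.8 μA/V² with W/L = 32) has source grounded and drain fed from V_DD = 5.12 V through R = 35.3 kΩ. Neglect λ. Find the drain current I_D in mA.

With gate tied to drain, V_GS = V_DS ≥ V_GS − V_th, so the device is in saturation.
k_n = μ_nC_ox · (W/L) = 0.8256 mA/V².
KCL at the drain: ½ k_n (V_GS − V_th)² = (V_DD − V_GS)/R.
Let x = V_GS − 0.543. Then 14.6 x² + x − 4.577 = 0, giving x = 0.527 V (positive root), so V_GS = 1.07 V.
I_D = (V_DD − V_GS)/R = (5.12 − 1.07) / 35.3 = 0.115 mA.

I_D = 0.115 mA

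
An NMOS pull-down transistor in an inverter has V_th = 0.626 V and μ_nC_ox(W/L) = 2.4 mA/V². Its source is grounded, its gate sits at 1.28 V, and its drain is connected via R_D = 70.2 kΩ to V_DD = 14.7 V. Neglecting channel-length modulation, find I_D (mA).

V_GS = V_G = 1.28 V, so V_ov = 1.28 − 0.626 = 0.654 V.
Assume saturation: I_D = ½ k_n V_ov² = 0.5 × 2.4 × 0.654² = 0.513 mA, giving V_DS = V_DD − I_D R_D = 14.7 − 0.513 × 70.2 = -21.3 V.
But -21.3 V < V_ov = 0.654 V, so the device is actually in triode.
In triode I_D = k_n[V_ov V_DS − ½ V_DS²] and I_D = (V_DD − V_DS)/R_D. Equating: 84.2 V_DS² − 111.2 V_DS + 14.7 = 0, giving V_DS = 0.149 V (the root below V_ov).
I_D = (14.7 − 0.149) / 70.2 = 0.207 mA.

I_D = 0.207 mA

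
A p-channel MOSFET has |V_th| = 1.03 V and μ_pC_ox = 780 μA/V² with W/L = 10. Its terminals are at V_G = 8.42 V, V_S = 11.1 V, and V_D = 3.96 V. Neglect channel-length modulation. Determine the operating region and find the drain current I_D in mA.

V_SG = V_S − V_G = 11.1 − 8.42 = 2.68 V; V_SD = V_S − V_D = 11.1 − 3.96 = 7.14 V.
k_p = μ_pC_ox · (W/L) = 7.8 mA/V².
V_ov = V_SG − |V_th| = 2.68 − 1.03 = 1.65 V.
Since V_SD = 7.14 V ≥ V_ov = 1.65 V, the device is in saturation.
I_D = ½ k_p V_ov² = 0.5 × 7.8 × 1.65² = 10.6 mA.

Saturation; I_D = 10.6 mA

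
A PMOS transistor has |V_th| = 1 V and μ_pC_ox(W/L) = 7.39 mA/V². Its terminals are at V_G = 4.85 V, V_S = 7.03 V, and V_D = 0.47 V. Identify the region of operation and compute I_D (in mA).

Saturation; I_D = 5.14 mA

V_SG = V_S − V_G = 7.03 − 4.85 = 2.18 V; V_SD = V_S − V_D = 7.03 − 0.47 = 6.56 V.
V_ov = V_SG − |V_th| = 2.18 − 1 = 1.18 V.
Since V_SD = 6.56 V ≥ V_ov = 1.18 V, the device is in saturation.
I_D = ½ k_p V_ov² = 0.5 × 7.39 × 1.18² = 5.14 mA.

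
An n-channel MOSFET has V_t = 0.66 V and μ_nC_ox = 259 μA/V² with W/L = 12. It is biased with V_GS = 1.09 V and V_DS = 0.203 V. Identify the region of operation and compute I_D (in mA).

k_n = μ_nC_ox · (W/L) = 3.108 mA/V².
V_ov = V_GS − V_t = 1.09 − 0.66 = 0.43 V.
Since V_DS = 0.203 V < V_ov = 0.43 V, the device is in the triode region.
I_D = k_n [V_ov · V_DS − ½ V_DS²] = 3.108 × [0.43 × 0.203 − 0.5 × 0.203²] = 0.207 mA.

Triode; I_D = 0.207 mA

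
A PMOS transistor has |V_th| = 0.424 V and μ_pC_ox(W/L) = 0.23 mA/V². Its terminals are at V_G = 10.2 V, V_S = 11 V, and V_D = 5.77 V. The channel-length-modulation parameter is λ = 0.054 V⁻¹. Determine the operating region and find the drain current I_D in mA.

V_SG = V_S − V_G = 11 − 10.2 = 0.8 V; V_SD = V_S − V_D = 11 − 5.77 = 5.23 V.
V_ov = V_SG − |V_th| = 0.8 − 0.424 = 0.376 V.
Since V_SD = 5.23 V ≥ V_ov = 0.376 V, the device is in saturation.
I_D = ½ k_p V_ov² (1 + λ V_SD) = 0.5 × 0.23 × 0.376² × (1 + 0.054 × 5.23) = 0.0208 mA.

Saturation; I_D = 0.0208 mA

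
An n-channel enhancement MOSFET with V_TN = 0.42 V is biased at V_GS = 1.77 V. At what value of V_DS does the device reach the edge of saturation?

The boundary between triode and saturation is V_DS = V_GS − V_TN = V_ov.
V_ov = 1.77 − 0.42 = 1.35 V.

V_DS,sat = 1.35 V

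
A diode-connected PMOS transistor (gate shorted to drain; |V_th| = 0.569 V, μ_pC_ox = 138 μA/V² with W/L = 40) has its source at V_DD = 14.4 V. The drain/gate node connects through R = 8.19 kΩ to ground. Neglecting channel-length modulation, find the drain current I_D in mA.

With gate tied to drain, V_SG = V_SD ≥ V_SG − |V_th|, so the device is in saturation.
k_p = μ_pC_ox · (W/L) = 5.52 mA/V².
KCL at the drain: ½ k_p (V_SG − |V_th|)² = (V_DD − V_SG)/R.
Let x = V_SG − 0.569. Then 22.6 x² + x − 13.83 = 0, giving x = 0.76 V (positive root), so V_SG = 1.33 V.
I_D = (V_DD − V_SG)/R = (14.4 − 1.33) / 8.19 = 1.6 mA.

I_D = 1.60 mA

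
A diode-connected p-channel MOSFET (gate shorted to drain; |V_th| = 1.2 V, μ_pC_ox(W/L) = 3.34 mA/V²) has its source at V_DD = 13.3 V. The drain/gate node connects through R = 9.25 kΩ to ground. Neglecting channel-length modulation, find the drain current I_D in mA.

I_D = 1.22 mA

With gate tied to drain, V_SG = V_SD ≥ V_SG − |V_th|, so the device is in saturation.
KCL at the drain: ½ k_p (V_SG − |V_th|)² = (V_DD − V_SG)/R.
Let x = V_SG − 1.2. Then 15.4 x² + x − 12.1 = 0, giving x = 0.853 V (positive root), so V_SG = 2.05 V.
I_D = (V_DD − V_SG)/R = (13.3 − 2.05) / 9.25 = 1.22 mA.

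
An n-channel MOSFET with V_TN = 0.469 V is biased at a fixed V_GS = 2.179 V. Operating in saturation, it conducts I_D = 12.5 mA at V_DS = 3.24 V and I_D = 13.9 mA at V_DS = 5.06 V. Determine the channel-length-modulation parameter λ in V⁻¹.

With V_GS fixed, I_D ∝ (1 + λ V_DS) in saturation, so I_D2/I_D1 = (1 + λ V_DS2)/(1 + λ V_DS1).
13.9/12.5 = 1.112 = (1 + 5.06 λ)/(1 + 3.24 λ).
Solving: λ (I_D1 V_DS2 − I_D2 V_DS1) = I_D2 − I_D1, so λ = (13.9 − 12.5) / (12.5 × 5.06 − 13.9 × 3.24) = 1.4 / 18.2 = 0.0769 V⁻¹.

λ = 0.0769 V⁻¹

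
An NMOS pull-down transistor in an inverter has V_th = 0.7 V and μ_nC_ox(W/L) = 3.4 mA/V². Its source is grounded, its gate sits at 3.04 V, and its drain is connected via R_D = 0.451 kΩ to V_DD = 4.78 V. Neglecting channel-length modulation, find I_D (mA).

I_D = 7.62 mA

V_GS = V_G = 3.04 V, so V_ov = 3.04 − 0.7 = 2.34 V.
Assume saturation: I_D = ½ k_n V_ov² = 0.5 × 3.4 × 2.34² = 9.31 mA, giving V_DS = V_DD − I_D R_D = 4.78 − 9.31 × 0.451 = 0.582 V.
But 0.582 V < V_ov = 2.34 V, so the device is actually in triode.
In triode I_D = k_n[V_ov V_DS − ½ V_DS²] and I_D = (V_DD − V_DS)/R_D. Equating: 0.767 V_DS² − 4.588 V_DS + 4.78 = 0, giving V_DS = 1.34 V (the root below V_ov).
I_D = (4.78 − 1.34) / 0.451 = 7.62 mA.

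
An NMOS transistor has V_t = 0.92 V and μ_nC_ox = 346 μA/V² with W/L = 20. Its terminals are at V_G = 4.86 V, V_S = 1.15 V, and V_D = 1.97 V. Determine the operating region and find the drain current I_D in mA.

Triode; I_D = 13.5 mA

V_GS = V_G − V_S = 4.86 − 1.15 = 3.71 V; V_DS = V_D − V_S = 1.97 − 1.15 = 0.82 V.
k_n = μ_nC_ox · (W/L) = 6.92 mA/V².
V_ov = V_GS − V_t = 3.71 − 0.92 = 2.79 V.
Since V_DS = 0.82 V < V_ov = 2.79 V, the device is in the triode region.
I_D = k_n [V_ov · V_DS − ½ V_DS²] = 6.92 × [2.79 × 0.82 − 0.5 × 0.82²] = 13.5 mA.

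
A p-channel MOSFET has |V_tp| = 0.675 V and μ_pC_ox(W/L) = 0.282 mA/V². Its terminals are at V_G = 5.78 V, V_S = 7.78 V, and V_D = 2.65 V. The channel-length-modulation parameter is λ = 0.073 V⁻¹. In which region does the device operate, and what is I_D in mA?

V_SG = V_S − V_G = 7.78 − 5.78 = 2 V; V_SD = V_S − V_D = 7.78 − 2.65 = 5.13 V.
V_ov = V_SG − |V_tp| = 2 − 0.675 = 1.32 V.
Since V_SD = 5.13 V ≥ V_ov = 1.32 V, the device is in saturation.
I_D = ½ k_p V_ov² (1 + λ V_SD) = 0.5 × 0.282 × 1.32² × (1 + 0.073 × 5.13) = 0.34 mA.

Saturation; I_D = 0.340 mA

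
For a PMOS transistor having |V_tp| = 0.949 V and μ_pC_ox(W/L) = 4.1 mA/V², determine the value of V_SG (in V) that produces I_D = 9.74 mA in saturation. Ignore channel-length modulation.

In saturation I_D = ½ k_p (V_SG − |V_tp|)², so V_SG − |V_tp| = √(2 I_D / k_p) = √(2 × 9.74 / 4.1) = 2.18 V.
V_SG = 0.949 + 2.18 = 3.13 V.

V_SG = 3.13 V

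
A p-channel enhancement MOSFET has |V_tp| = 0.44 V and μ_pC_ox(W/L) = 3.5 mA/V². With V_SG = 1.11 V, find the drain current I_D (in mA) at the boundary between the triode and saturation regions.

At the boundary V_SD = V_ov = V_SG − |V_tp| = 1.11 − 0.44 = 0.67 V.
I_D = ½ k_p V_ov² = 0.5 × 3.5 × 0.67² = 0.786 mA.

I_D = 0.786 mA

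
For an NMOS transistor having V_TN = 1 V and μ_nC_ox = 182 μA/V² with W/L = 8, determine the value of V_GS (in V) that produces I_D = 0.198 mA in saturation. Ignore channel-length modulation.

k_n = μ_nC_ox · (W/L) = 1.456 mA/V².
In saturation I_D = ½ k_n (V_GS − V_TN)², so V_GS − V_TN = √(2 I_D / k_n) = √(2 × 0.198 / 1.456) = 0.522 V.
V_GS = 1 + 0.522 = 1.52 V.

V_GS = 1.52 V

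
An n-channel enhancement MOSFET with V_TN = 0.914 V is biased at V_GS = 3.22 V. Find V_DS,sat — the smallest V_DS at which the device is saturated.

The boundary between triode and saturation is V_DS = V_GS − V_TN = V_ov.
V_ov = 3.22 − 0.914 = 2.31 V.

V_DS,sat = 2.31 V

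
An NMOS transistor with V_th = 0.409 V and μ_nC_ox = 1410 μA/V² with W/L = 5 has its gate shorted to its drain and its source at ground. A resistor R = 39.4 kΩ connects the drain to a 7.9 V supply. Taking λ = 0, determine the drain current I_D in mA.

With gate tied to drain, V_GS = V_DS ≥ V_GS − V_th, so the device is in saturation.
k_n = μ_nC_ox · (W/L) = 7.05 mA/V².
KCL at the drain: ½ k_n (V_GS − V_th)² = (V_DD − V_GS)/R.
Let x = V_GS − 0.409. Then 139 x² + x − 7.491 = 0, giving x = 0.229 V (positive root), so V_GS = 0.638 V.
I_D = (V_DD − V_GS)/R = (7.9 − 0.638) / 39.4 = 0.184 mA.

I_D = 0.184 mA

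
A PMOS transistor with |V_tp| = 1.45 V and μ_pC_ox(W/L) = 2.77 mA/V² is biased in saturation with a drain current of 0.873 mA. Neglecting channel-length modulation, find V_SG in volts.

In saturation I_D = ½ k_p (V_SG − |V_tp|)², so V_SG − |V_tp| = √(2 I_D / k_p) = √(2 × 0.873 / 2.77) = 0.794 V.
V_SG = 1.45 + 0.794 = 2.24 V.

V_SG = 2.24 V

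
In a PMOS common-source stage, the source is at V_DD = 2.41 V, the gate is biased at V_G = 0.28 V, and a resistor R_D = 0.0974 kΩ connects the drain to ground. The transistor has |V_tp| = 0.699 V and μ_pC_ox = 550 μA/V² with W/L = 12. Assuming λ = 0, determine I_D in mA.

V_SG = V_DD − V_G = 2.41 − 0.28 = 2.13 V, so V_ov = 2.13 − 0.699 = 1.43 V.
k_p = μ_pC_ox · (W/L) = 6.6 mA/V².
Assume saturation: I_D = ½ k_p V_ov² = 0.5 × 6.6 × 1.43² = 6.76 mA, giving V_SD = V_DD − I_D R_D = 2.41 − 6.76 × 0.0974 = 1.75 V.
V_SD = 1.75 V ≥ V_ov = 1.43 V, confirming saturation.

I_D = 6.76 mA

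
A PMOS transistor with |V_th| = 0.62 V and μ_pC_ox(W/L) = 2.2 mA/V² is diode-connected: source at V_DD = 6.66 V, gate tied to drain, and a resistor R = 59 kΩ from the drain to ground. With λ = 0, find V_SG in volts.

With gate tied to drain, V_SG = V_SD ≥ V_SG − |V_th|, so the device is in saturation.
KCL at the drain: ½ k_p (V_SG − |V_th|)² = (V_DD − V_SG)/R.
Let x = V_SG − 0.62. Then 64.9 x² + x − 6.04 = 0, giving x = 0.297 V (positive root), so V_SG = 0.917 V.
I_D = (V_DD − V_SG)/R = (6.66 − 0.917) / 59 = 0.0973 mA.

V_SG = 0.917 V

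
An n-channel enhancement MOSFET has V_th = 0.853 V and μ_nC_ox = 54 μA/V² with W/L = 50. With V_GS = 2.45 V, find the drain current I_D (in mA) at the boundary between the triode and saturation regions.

I_D = 3.44 mA

At the boundary V_DS = V_ov = V_GS − V_th = 2.45 − 0.853 = 1.6 V.
k_n = μ_nC_ox · (W/L) = 2.7 mA/V².
I_D = ½ k_n V_ov² = 0.5 × 2.7 × 1.6² = 3.44 mA.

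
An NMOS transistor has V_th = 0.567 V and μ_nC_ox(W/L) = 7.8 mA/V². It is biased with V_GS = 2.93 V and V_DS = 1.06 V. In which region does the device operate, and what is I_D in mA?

V_ov = V_GS − V_th = 2.93 − 0.567 = 2.36 V.
Since V_DS = 1.06 V < V_ov = 2.36 V, the device is in the triode region.
I_D = k_n [V_ov · V_DS − ½ V_DS²] = 7.8 × [2.36 × 1.06 − 0.5 × 1.06²] = 15.2 mA.

Triode; I_D = 15.2 mA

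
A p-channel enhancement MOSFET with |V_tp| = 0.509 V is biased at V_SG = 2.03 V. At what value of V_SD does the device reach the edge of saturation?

V_SD,sat = 1.52 V

The boundary between triode and saturation is V_SD = V_SG − |V_tp| = V_ov.
V_ov = 2.03 − 0.509 = 1.52 V.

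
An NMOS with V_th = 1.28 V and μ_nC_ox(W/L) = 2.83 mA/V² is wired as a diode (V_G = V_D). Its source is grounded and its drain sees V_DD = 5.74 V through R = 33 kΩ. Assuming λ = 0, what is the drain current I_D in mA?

I_D = 0.126 mA

With gate tied to drain, V_GS = V_DS ≥ V_GS − V_th, so the device is in saturation.
KCL at the drain: ½ k_n (V_GS − V_th)² = (V_DD − V_GS)/R.
Let x = V_GS − 1.28. Then 46.7 x² + x − 4.46 = 0, giving x = 0.299 V (positive root), so V_GS = 1.58 V.
I_D = (V_DD − V_GS)/R = (5.74 − 1.58) / 33 = 0.126 mA.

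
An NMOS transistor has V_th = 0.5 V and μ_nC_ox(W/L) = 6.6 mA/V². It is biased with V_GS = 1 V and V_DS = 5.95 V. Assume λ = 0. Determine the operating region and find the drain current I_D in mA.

Saturation; I_D = 0.825 mA

V_ov = V_GS − V_th = 1 − 0.5 = 0.5 V.
Since V_DS = 5.95 V ≥ V_ov = 0.5 V, the device is in saturation.
I_D = ½ k_n V_ov² = 0.5 × 6.6 × 0.5² = 0.825 mA.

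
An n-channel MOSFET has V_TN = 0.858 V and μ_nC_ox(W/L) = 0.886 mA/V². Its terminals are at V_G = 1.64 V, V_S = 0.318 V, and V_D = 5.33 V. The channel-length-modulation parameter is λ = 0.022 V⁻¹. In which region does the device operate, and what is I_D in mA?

V_GS = V_G − V_S = 1.64 − 0.318 = 1.32 V; V_DS = V_D − V_S = 5.33 − 0.318 = 5.01 V.
V_ov = V_GS − V_TN = 1.32 − 0.858 = 0.464 V.
Since V_DS = 5.01 V ≥ V_ov = 0.464 V, the device is in saturation.
I_D = ½ k_n V_ov² (1 + λ V_DS) = 0.5 × 0.886 × 0.464² × (1 + 0.022 × 5.01) = 0.106 mA.

Saturation; I_D = 0.106 mA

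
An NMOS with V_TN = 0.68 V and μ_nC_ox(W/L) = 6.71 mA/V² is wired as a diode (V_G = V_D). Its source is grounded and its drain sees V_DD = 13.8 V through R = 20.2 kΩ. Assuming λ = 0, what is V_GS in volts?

V_GS = 1.11 V

With gate tied to drain, V_GS = V_DS ≥ V_GS − V_TN, so the device is in saturation.
KCL at the drain: ½ k_n (V_GS − V_TN)² = (V_DD − V_GS)/R.
Let x = V_GS − 0.68. Then 67.8 x² + x − 13.12 = 0, giving x = 0.433 V (positive root), so V_GS = 1.11 V.
I_D = (V_DD − V_GS)/R = (13.8 − 1.11) / 20.2 = 0.628 mA.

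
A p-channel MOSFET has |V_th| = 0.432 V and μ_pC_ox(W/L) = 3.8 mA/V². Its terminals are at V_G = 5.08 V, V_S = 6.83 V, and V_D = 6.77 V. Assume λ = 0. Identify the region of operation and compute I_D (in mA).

Triode; I_D = 0.294 mA

V_SG = V_S − V_G = 6.83 − 5.08 = 1.75 V; V_SD = V_S − V_D = 6.83 − 6.77 = 0.06 V.
V_ov = V_SG − |V_th| = 1.75 − 0.432 = 1.32 V.
Since V_SD = 0.06 V < V_ov = 1.32 V, the device is in the triode region.
I_D = k_p [V_ov · V_SD − ½ V_SD²] = 3.8 × [1.32 × 0.06 − 0.5 × 0.06²] = 0.294 mA.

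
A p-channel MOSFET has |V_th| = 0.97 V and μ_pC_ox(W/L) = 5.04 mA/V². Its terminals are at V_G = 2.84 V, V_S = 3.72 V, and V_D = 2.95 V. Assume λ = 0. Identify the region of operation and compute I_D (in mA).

V_SG = V_S − V_G = 3.72 − 2.84 = 0.88 V; V_SD = V_S − V_D = 3.72 − 2.95 = 0.77 V.
V_SG = 0.88 V < |V_th| = 0.97 V, so the transistor is in cutoff.

Cutoff; I_D = 0 mA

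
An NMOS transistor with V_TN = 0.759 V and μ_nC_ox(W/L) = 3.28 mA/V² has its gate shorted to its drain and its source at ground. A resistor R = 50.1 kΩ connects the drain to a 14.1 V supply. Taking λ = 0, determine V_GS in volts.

V_GS = 1.16 V

With gate tied to drain, V_GS = V_DS ≥ V_GS − V_TN, so the device is in saturation.
KCL at the drain: ½ k_n (V_GS − V_TN)² = (V_DD − V_GS)/R.
Let x = V_GS − 0.759. Then 82.2 x² + x − 13.34 = 0, giving x = 0.397 V (positive root), so V_GS = 1.16 V.
I_D = (V_DD − V_GS)/R = (14.1 − 1.16) / 50.1 = 0.258 mA.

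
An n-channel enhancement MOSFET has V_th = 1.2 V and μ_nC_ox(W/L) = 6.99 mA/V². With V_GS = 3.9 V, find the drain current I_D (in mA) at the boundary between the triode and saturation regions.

At the boundary V_DS = V_ov = V_GS − V_th = 3.9 − 1.2 = 2.7 V.
I_D = ½ k_n V_ov² = 0.5 × 6.99 × 2.7² = 25.5 mA.

I_D = 25.5 mA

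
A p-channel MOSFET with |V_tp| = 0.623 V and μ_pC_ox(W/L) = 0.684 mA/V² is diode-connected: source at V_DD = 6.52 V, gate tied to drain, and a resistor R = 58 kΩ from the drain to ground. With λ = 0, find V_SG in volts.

With gate tied to drain, V_SG = V_SD ≥ V_SG − |V_tp|, so the device is in saturation.
KCL at the drain: ½ k_p (V_SG − |V_tp|)² = (V_DD − V_SG)/R.
Let x = V_SG − 0.623. Then 19.8 x² + x − 5.897 = 0, giving x = 0.521 V (positive root), so V_SG = 1.14 V.
I_D = (V_DD − V_SG)/R = (6.52 − 1.14) / 58 = 0.0927 mA.

V_SG = 1.14 V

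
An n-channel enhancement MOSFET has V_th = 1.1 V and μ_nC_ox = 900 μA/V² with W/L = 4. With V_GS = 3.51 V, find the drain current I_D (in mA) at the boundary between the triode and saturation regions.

At the boundary V_DS = V_ov = V_GS − V_th = 3.51 − 1.1 = 2.41 V.
k_n = μ_nC_ox · (W/L) = 3.6 mA/V².
I_D = ½ k_n V_ov² = 0.5 × 3.6 × 2.41² = 10.5 mA.

I_D = 10.5 mA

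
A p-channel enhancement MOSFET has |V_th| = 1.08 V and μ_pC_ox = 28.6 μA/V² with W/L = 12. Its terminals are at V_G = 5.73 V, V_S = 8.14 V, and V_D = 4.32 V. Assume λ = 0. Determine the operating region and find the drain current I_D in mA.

V_SG = V_S − V_G = 8.14 − 5.73 = 2.41 V; V_SD = V_S − V_D = 8.14 − 4.32 = 3.82 V.
k_p = μ_pC_ox · (W/L) = 0.3432 mA/V².
V_ov = V_SG − |V_th| = 2.41 − 1.08 = 1.33 V.
Since V_SD = 3.82 V ≥ V_ov = 1.33 V, the device is in saturation.
I_D = ½ k_p V_ov² = 0.5 × 0.3432 × 1.33² = 0.304 mA.

Saturation; I_D = 0.304 mA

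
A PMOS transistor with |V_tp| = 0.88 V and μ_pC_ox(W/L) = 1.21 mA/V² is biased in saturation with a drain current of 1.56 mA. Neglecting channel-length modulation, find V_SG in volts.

V_SG = 2.49 V

In saturation I_D = ½ k_p (V_SG − |V_tp|)², so V_SG − |V_tp| = √(2 I_D / k_p) = √(2 × 1.56 / 1.21) = 1.61 V.
V_SG = 0.88 + 1.61 = 2.49 V.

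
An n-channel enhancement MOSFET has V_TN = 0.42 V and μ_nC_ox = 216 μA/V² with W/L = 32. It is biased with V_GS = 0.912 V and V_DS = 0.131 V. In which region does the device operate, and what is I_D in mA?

k_n = μ_nC_ox · (W/L) = 6.912 mA/V².
V_ov = V_GS − V_TN = 0.912 − 0.42 = 0.492 V.
Since V_DS = 0.131 V < V_ov = 0.492 V, the device is in the triode region.
I_D = k_n [V_ov · V_DS − ½ V_DS²] = 6.912 × [0.492 × 0.131 − 0.5 × 0.131²] = 0.386 mA.

Triode; I_D = 0.386 mA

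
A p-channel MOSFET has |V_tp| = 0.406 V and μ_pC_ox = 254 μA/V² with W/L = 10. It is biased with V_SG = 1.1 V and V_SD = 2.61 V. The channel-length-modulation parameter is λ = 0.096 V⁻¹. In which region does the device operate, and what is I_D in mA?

Saturation; I_D = 0.765 mA

k_p = μ_pC_ox · (W/L) = 2.54 mA/V².
V_ov = V_SG − |V_tp| = 1.1 − 0.406 = 0.694 V.
Since V_SD = 2.61 V ≥ V_ov = 0.694 V, the device is in saturation.
I_D = ½ k_p V_ov² (1 + λ V_SD) = 0.5 × 2.54 × 0.694² × (1 + 0.096 × 2.61) = 0.765 mA.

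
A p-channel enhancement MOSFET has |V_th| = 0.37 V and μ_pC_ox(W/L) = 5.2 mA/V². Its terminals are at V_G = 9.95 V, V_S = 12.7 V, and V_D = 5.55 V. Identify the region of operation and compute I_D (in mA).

Saturation; I_D = 14.7 mA

V_SG = V_S − V_G = 12.7 − 9.95 = 2.75 V; V_SD = V_S − V_D = 12.7 − 5.55 = 7.15 V.
V_ov = V_SG − |V_th| = 2.75 − 0.37 = 2.38 V.
Since V_SD = 7.15 V ≥ V_ov = 2.38 V, the device is in saturation.
I_D = ½ k_p V_ov² = 0.5 × 5.2 × 2.38² = 14.7 mA.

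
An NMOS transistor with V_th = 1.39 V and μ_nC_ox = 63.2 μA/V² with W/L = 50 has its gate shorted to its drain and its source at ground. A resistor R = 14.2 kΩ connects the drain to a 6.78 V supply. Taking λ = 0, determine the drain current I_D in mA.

With gate tied to drain, V_GS = V_DS ≥ V_GS − V_th, so the device is in saturation.
k_n = μ_nC_ox · (W/L) = 3.16 mA/V².
KCL at the drain: ½ k_n (V_GS − V_th)² = (V_DD − V_GS)/R.
Let x = V_GS − 1.39. Then 22.4 x² + x − 5.39 = 0, giving x = 0.468 V (positive root), so V_GS = 1.86 V.
I_D = (V_DD − V_GS)/R = (6.78 − 1.86) / 14.2 = 0.347 mA.

I_D = 0.347 mA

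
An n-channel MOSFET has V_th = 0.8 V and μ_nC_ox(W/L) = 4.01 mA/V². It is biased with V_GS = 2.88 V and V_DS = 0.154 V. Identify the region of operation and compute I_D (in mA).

V_ov = V_GS − V_th = 2.88 − 0.8 = 2.08 V.
Since V_DS = 0.154 V < V_ov = 2.08 V, the device is in the triode region.
I_D = k_n [V_ov · V_DS − ½ V_DS²] = 4.01 × [2.08 × 0.154 − 0.5 × 0.154²] = 1.24 mA.

Triode; I_D = 1.24 mA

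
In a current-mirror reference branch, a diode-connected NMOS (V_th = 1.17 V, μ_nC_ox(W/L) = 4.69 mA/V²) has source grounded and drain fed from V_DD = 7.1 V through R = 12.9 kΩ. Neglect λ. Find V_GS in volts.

V_GS = 1.60 V

With gate tied to drain, V_GS = V_DS ≥ V_GS − V_th, so the device is in saturation.
KCL at the drain: ½ k_n (V_GS − V_th)² = (V_DD − V_GS)/R.
Let x = V_GS − 1.17. Then 30.3 x² + x − 5.93 = 0, giving x = 0.427 V (positive root), so V_GS = 1.6 V.
I_D = (V_DD − V_GS)/R = (7.1 − 1.6) / 12.9 = 0.427 mA.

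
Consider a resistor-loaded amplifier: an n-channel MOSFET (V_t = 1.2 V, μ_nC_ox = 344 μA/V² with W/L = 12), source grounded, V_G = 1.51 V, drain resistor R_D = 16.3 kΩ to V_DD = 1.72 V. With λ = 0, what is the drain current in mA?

I_D = 0.0999 mA

V_GS = V_G = 1.51 V, so V_ov = 1.51 − 1.2 = 0.31 V.
k_n = μ_nC_ox · (W/L) = 4.128 mA/V².
Assume saturation: I_D = ½ k_n V_ov² = 0.5 × 4.128 × 0.31² = 0.198 mA, giving V_DS = V_DD − I_D R_D = 1.72 − 0.198 × 16.3 = -1.51 V.
But -1.51 V < V_ov = 0.31 V, so the device is actually in triode.
In triode I_D = k_n[V_ov V_DS − ½ V_DS²] and I_D = (V_DD − V_DS)/R_D. Equating: 33.6 V_DS² − 21.86 V_DS + 1.72 = 0, giving V_DS = 0.0916 V (the root below V_ov).
I_D = (1.72 − 0.0916) / 16.3 = 0.0999 mA.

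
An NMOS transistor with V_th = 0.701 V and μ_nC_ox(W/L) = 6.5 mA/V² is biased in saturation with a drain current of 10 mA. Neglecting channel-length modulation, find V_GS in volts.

V_GS = 2.46 V

In saturation I_D = ½ k_n (V_GS − V_th)², so V_GS − V_th = √(2 I_D / k_n) = √(2 × 10 / 6.5) = 1.75 V.
V_GS = 0.701 + 1.75 = 2.46 V.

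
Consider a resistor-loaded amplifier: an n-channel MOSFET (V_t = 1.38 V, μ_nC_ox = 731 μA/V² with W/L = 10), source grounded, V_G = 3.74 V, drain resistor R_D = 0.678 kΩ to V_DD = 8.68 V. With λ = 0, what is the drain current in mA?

V_GS = V_G = 3.74 V, so V_ov = 3.74 − 1.38 = 2.36 V.
k_n = μ_nC_ox · (W/L) = 7.31 mA/V².
Assume saturation: I_D = ½ k_n V_ov² = 0.5 × 7.31 × 2.36² = 20.4 mA, giving V_DS = V_DD − I_D R_D = 8.68 − 20.4 × 0.678 = -5.12 V.
But -5.12 V < V_ov = 2.36 V, so the device is actually in triode.
In triode I_D = k_n[V_ov V_DS − ½ V_DS²] and I_D = (V_DD − V_DS)/R_D. Equating: 2.48 V_DS² − 12.7 V_DS + 8.68 = 0, giving V_DS = 0.812 V (the root below V_ov).
I_D = (8.68 − 0.812) / 0.678 = 11.6 mA.

I_D = 11.6 mA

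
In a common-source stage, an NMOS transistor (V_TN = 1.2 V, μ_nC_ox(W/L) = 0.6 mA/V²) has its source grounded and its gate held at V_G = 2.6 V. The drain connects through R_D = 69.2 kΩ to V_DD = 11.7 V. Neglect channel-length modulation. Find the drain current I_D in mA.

I_D = 0.166 mA

V_GS = V_G = 2.6 V, so V_ov = 2.6 − 1.2 = 1.4 V.
Assume saturation: I_D = ½ k_n V_ov² = 0.5 × 0.6 × 1.4² = 0.588 mA, giving V_DS = V_DD − I_D R_D = 11.7 − 0.588 × 69.2 = -29 V.
But -29 V < V_ov = 1.4 V, so the device is actually in triode.
In triode I_D = k_n[V_ov V_DS − ½ V_DS²] and I_D = (V_DD − V_DS)/R_D. Equating: 20.8 V_DS² − 59.13 V_DS + 11.7 = 0, giving V_DS = 0.214 V (the root below V_ov).
I_D = (11.7 − 0.214) / 69.2 = 0.166 mA.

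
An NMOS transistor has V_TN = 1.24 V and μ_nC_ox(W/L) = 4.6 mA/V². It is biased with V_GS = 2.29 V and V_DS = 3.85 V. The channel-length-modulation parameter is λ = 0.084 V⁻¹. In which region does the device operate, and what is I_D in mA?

Saturation; I_D = 3.36 mA

V_ov = V_GS − V_TN = 2.29 − 1.24 = 1.05 V.
Since V_DS = 3.85 V ≥ V_ov = 1.05 V, the device is in saturation.
I_D = ½ k_n V_ov² (1 + λ V_DS) = 0.5 × 4.6 × 1.05² × (1 + 0.084 × 3.85) = 3.36 mA.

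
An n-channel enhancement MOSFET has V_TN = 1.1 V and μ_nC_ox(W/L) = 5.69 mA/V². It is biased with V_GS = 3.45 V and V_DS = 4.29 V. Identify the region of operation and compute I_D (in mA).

Saturation; I_D = 15.7 mA

V_ov = V_GS − V_TN = 3.45 − 1.1 = 2.35 V.
Since V_DS = 4.29 V ≥ V_ov = 2.35 V, the device is in saturation.
I_D = ½ k_n V_ov² = 0.5 × 5.69 × 2.35² = 15.7 mA.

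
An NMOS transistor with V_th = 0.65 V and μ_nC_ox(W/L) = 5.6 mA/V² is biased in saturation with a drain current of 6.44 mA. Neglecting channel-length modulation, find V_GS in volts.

In saturation I_D = ½ k_n (V_GS − V_th)², so V_GS − V_th = √(2 I_D / k_n) = √(2 × 6.44 / 5.6) = 1.52 V.
V_GS = 0.65 + 1.52 = 2.17 V.

V_GS = 2.17 V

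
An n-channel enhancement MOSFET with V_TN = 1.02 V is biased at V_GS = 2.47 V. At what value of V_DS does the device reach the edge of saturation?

The boundary between triode and saturation is V_DS = V_GS − V_TN = V_ov.
V_ov = 2.47 − 1.02 = 1.45 V.

V_DS,sat = 1.45 V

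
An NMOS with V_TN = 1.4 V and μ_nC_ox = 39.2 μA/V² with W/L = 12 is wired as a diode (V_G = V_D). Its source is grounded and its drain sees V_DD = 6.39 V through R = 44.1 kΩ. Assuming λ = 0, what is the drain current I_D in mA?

I_D = 0.0985 mA

With gate tied to drain, V_GS = V_DS ≥ V_GS − V_TN, so the device is in saturation.
k_n = μ_nC_ox · (W/L) = 0.4704 mA/V².
KCL at the drain: ½ k_n (V_GS − V_TN)² = (V_DD − V_GS)/R.
Let x = V_GS − 1.4. Then 10.4 x² + x − 4.99 = 0, giving x = 0.647 V (positive root), so V_GS = 2.05 V.
I_D = (V_DD − V_GS)/R = (6.39 − 2.05) / 44.1 = 0.0985 mA.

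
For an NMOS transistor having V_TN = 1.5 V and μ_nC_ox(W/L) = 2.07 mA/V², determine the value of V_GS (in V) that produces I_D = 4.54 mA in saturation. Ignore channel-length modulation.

In saturation I_D = ½ k_n (V_GS − V_TN)², so V_GS − V_TN = √(2 I_D / k_n) = √(2 × 4.54 / 2.07) = 2.09 V.
V_GS = 1.5 + 2.09 = 3.59 V.

V_GS = 3.59 V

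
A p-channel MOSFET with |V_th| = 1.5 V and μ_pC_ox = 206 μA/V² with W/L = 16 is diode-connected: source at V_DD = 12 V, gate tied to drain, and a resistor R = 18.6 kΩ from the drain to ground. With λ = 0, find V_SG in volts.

With gate tied to drain, V_SG = V_SD ≥ V_SG − |V_th|, so the device is in saturation.
k_p = μ_pC_ox · (W/L) = 3.296 mA/V².
KCL at the drain: ½ k_p (V_SG − |V_th|)² = (V_DD − V_SG)/R.
Let x = V_SG − 1.5. Then 30.7 x² + x − 10.5 = 0, giving x = 0.569 V (positive root), so V_SG = 2.07 V.
I_D = (V_DD − V_SG)/R = (12 − 2.07) / 18.6 = 0.534 mA.

V_SG = 2.07 V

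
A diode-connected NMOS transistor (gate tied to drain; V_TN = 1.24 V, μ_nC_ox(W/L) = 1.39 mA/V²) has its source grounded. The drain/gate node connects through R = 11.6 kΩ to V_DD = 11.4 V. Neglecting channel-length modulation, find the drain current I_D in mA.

With gate tied to drain, V_GS = V_DS ≥ V_GS − V_TN, so the device is in saturation.
KCL at the drain: ½ k_n (V_GS − V_TN)² = (V_DD − V_GS)/R.
Let x = V_GS − 1.24. Then 8.06 x² + x − 10.16 = 0, giving x = 1.06 V (positive root), so V_GS = 2.3 V.
I_D = (V_DD − V_GS)/R = (11.4 − 2.3) / 11.6 = 0.784 mA.

I_D = 0.784 mA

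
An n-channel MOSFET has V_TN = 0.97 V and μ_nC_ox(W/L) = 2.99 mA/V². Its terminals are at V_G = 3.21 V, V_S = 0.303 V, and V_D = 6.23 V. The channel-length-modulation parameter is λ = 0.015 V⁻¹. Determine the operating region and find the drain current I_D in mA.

V_GS = V_G − V_S = 3.21 − 0.303 = 2.91 V; V_DS = V_D − V_S = 6.23 − 0.303 = 5.93 V.
V_ov = V_GS − V_TN = 2.91 − 0.97 = 1.94 V.
Since V_DS = 5.93 V ≥ V_ov = 1.94 V, the device is in saturation.
I_D = ½ k_n V_ov² (1 + λ V_DS) = 0.5 × 2.99 × 1.94² × (1 + 0.015 × 5.93) = 6.11 mA.

Saturation; I_D = 6.11 mA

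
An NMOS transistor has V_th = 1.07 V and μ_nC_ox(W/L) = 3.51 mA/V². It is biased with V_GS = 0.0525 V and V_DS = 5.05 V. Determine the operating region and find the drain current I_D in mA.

Cutoff; I_D = 0 mA

V_GS = 0.0525 V < V_th = 1.07 V, so the transistor is in cutoff.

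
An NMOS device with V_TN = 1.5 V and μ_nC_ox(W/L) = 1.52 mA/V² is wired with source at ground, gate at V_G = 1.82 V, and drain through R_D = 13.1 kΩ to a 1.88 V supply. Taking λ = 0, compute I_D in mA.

I_D = 0.0778 mA

V_GS = V_G = 1.82 V, so V_ov = 1.82 − 1.5 = 0.32 V.
Assume saturation: I_D = ½ k_n V_ov² = 0.5 × 1.52 × 0.32² = 0.0778 mA, giving V_DS = V_DD − I_D R_D = 1.88 − 0.0778 × 13.1 = 0.861 V.
V_DS = 0.861 V ≥ V_ov = 0.32 V, confirming saturation.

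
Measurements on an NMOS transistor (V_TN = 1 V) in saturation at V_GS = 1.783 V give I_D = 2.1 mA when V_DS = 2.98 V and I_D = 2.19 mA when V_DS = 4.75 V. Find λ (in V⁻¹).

With V_GS fixed, I_D ∝ (1 + λ V_DS) in saturation, so I_D2/I_D1 = (1 + λ V_DS2)/(1 + λ V_DS1).
2.19/2.1 = 1.043 = (1 + 4.75 λ)/(1 + 2.98 λ).
Solving: λ (I_D1 V_DS2 − I_D2 V_DS1) = I_D2 − I_D1, so λ = (2.19 − 2.1) / (2.1 × 4.75 − 2.19 × 2.98) = 0.09 / 3.45 = 0.0261 V⁻¹.

λ = 0.0261 V⁻¹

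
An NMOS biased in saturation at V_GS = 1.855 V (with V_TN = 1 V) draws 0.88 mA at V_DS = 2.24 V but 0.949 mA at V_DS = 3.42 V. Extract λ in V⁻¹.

With V_GS fixed, I_D ∝ (1 + λ V_DS) in saturation, so I_D2/I_D1 = (1 + λ V_DS2)/(1 + λ V_DS1).
0.949/0.88 = 1.078 = (1 + 3.42 λ)/(1 + 2.24 λ).
Solving: λ (I_D1 V_DS2 − I_D2 V_DS1) = I_D2 − I_D1, so λ = (0.949 − 0.88) / (0.88 × 3.42 − 0.949 × 2.24) = 0.069 / 0.884 = 0.0781 V⁻¹.

λ = 0.0781 V⁻¹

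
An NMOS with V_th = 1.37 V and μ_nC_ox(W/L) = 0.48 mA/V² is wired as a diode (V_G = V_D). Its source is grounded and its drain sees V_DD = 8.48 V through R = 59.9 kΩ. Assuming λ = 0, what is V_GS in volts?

V_GS = 2.04 V

With gate tied to drain, V_GS = V_DS ≥ V_GS − V_th, so the device is in saturation.
KCL at the drain: ½ k_n (V_GS − V_th)² = (V_DD − V_GS)/R.
Let x = V_GS − 1.37. Then 14.4 x² + x − 7.11 = 0, giving x = 0.669 V (positive root), so V_GS = 2.04 V.
I_D = (V_DD − V_GS)/R = (8.48 − 2.04) / 59.9 = 0.108 mA.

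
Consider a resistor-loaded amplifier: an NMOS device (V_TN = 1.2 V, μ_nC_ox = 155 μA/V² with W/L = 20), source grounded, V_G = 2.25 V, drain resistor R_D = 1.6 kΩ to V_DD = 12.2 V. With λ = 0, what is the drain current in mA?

V_GS = V_G = 2.25 V, so V_ov = 2.25 − 1.2 = 1.05 V.
k_n = μ_nC_ox · (W/L) = 3.1 mA/V².
Assume saturation: I_D = ½ k_n V_ov² = 0.5 × 3.1 × 1.05² = 1.71 mA, giving V_DS = V_DD − I_D R_D = 12.2 − 1.71 × 1.6 = 9.47 V.
V_DS = 9.47 V ≥ V_ov = 1.05 V, confirming saturation.

I_D = 1.71 mA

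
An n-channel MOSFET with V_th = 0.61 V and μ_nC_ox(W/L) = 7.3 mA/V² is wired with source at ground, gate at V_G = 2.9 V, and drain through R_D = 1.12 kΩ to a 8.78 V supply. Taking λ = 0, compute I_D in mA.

I_D = 7.40 mA

V_GS = V_G = 2.9 V, so V_ov = 2.9 − 0.61 = 2.29 V.
Assume saturation: I_D = ½ k_n V_ov² = 0.5 × 7.3 × 2.29² = 19.1 mA, giving V_DS = V_DD − I_D R_D = 8.78 − 19.1 × 1.12 = -12.7 V.
But -12.7 V < V_ov = 2.29 V, so the device is actually in triode.
In triode I_D = k_n[V_ov V_DS − ½ V_DS²] and I_D = (V_DD − V_DS)/R_D. Equating: 4.09 V_DS² − 19.72 V_DS + 8.78 = 0, giving V_DS = 0.496 V (the root below V_ov).
I_D = (8.78 − 0.496) / 1.12 = 7.4 mA.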